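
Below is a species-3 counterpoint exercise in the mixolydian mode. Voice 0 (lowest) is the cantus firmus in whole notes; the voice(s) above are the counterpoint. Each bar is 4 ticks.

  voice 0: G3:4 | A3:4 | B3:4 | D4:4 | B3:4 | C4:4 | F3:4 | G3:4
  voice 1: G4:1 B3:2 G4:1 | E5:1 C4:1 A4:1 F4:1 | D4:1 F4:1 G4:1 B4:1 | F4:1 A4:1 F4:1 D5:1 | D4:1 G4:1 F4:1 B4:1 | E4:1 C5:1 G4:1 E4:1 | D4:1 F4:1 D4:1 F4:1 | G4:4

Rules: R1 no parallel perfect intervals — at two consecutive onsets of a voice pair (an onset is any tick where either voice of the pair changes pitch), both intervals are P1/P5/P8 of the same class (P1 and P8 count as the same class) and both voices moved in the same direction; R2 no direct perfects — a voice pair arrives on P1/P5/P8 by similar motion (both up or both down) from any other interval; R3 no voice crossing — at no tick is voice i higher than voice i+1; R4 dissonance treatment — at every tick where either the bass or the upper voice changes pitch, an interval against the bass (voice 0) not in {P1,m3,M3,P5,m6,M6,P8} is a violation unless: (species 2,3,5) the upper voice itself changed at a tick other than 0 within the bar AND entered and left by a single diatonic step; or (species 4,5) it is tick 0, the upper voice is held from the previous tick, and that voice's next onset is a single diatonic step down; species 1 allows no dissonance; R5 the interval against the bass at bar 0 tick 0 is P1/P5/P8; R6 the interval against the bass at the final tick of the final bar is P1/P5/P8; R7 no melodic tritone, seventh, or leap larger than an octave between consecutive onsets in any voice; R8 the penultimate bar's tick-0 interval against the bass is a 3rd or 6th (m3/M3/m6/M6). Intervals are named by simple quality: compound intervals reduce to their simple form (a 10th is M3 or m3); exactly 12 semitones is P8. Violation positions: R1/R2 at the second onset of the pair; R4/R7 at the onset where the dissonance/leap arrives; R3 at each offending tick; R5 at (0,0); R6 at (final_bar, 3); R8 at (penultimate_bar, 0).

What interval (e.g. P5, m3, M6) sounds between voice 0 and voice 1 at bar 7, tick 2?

P8

voice 0=G3 voice 1=G4 -> P8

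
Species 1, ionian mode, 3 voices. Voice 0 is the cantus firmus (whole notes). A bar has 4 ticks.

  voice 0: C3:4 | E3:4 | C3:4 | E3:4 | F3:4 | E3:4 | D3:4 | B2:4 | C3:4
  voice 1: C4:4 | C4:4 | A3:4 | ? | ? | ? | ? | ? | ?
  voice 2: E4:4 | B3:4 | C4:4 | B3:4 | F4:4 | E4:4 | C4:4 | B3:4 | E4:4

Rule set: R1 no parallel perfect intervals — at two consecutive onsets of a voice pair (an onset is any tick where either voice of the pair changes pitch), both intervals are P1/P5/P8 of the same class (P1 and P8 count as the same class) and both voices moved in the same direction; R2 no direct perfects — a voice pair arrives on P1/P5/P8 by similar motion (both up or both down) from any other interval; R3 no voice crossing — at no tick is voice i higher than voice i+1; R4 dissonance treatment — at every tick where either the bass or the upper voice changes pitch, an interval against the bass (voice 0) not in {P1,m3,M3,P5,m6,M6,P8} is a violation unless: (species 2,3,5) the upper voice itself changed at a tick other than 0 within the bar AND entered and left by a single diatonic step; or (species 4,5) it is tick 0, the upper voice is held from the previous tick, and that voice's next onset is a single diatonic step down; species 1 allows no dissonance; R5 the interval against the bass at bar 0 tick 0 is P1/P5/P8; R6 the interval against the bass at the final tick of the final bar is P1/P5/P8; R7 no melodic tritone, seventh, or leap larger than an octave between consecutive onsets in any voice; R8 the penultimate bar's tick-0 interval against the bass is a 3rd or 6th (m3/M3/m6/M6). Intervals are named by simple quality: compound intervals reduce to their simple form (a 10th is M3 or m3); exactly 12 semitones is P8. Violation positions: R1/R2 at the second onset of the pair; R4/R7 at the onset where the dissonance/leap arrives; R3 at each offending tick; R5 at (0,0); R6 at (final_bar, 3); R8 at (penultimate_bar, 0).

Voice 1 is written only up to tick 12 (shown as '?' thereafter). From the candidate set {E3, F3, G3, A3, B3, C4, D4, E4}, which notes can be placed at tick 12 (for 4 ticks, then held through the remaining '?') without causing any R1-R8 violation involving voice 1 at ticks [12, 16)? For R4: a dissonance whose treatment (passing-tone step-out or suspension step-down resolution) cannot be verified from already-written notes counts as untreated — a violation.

{G3}

E3: violates R2
F3: violates R4
G3: legal
A3: violates R4
B3: violates R2
C4: violates R3
D4: violates R3,R4
E4: violates R2,R3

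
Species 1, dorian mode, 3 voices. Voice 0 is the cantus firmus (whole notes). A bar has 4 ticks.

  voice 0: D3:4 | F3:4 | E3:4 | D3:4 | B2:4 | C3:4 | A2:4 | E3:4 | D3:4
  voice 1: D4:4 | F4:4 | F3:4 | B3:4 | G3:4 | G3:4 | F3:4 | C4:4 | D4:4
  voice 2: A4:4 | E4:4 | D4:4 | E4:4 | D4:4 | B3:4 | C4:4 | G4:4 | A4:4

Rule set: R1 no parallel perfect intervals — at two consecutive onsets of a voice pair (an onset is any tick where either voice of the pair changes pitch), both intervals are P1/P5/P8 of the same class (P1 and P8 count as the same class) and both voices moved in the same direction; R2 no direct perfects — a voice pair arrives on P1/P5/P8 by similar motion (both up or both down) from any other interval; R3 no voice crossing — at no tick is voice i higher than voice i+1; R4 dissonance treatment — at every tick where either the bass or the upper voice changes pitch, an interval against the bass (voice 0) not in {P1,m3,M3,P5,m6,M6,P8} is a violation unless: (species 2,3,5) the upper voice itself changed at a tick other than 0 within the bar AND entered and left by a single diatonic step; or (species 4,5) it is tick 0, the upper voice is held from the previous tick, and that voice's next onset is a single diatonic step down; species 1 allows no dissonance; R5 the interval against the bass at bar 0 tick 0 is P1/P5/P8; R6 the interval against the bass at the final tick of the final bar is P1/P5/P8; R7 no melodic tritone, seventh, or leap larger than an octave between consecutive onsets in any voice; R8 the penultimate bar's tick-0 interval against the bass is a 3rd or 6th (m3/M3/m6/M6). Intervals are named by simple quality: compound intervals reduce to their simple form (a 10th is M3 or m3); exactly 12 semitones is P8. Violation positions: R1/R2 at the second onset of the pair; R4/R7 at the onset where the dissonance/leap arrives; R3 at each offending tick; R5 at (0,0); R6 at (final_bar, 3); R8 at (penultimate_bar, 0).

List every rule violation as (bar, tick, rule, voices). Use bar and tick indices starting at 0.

bar 0: v0=D3 v1=D4 v2=A4 downbeat P5
bar 1: v0=F3 v1=F4 v2=E4 downbeat M7
bar 2: v0=E3 v1=F3 v2=D4 downbeat m7
bar 3: v0=D3 v1=B3 v2=E4 downbeat M2
bar 4: v0=B2 v1=G3 v2=D4 downbeat m3
bar 5: v0=C3 v1=G3 v2=B3 downbeat M7
bar 6: v0=A2 v1=F3 v2=C4 downbeat m3
bar 7: v0=E3 v1=C4 v2=G4 downbeat m3
bar 8: v0=D3 v1=D4 v2=A4 downbeat P5
  -> R1 @ bar 1 tick 0 v(0, 1): D3/D4 P8 -> F3/F4 P8 similar
  -> R3 @ bar 1 tick 0 v(1, 2): F4 above E4
  -> R4 @ bar 1 tick 0 v(0, 2): F3/E4 M7 untreated
  -> R3 @ bar 1 tick 1 v(1, 2): F4 above E4
  -> R3 @ bar 1 tick 2 v(1, 2): F4 above E4
  -> R3 @ bar 1 tick 3 v(1, 2): F4 above E4
  -> R4 @ bar 2 tick 0 v(0, 1): E3/F3 m2 untreated
  -> R4 @ bar 2 tick 0 v(0, 2): E3/D4 m7 untreated
  -> R4 @ bar 3 tick 0 v(0, 2): D3/E4 M2 untreated
  -> R7 @ bar 3 tick 0 v(1,): F3->B3 leap 6st
  -> R2 @ bar 4 tick 0 v(1, 2): B3/E4 P4 -> G3/D4 P5 similar
  -> R4 @ bar 5 tick 0 v(0, 2): C3/B3 M7 untreated
  -> R1 @ bar 7 tick 0 v(1, 2): F3/C4 P5 -> C4/G4 P5 similar
  -> R1 @ bar 8 tick 0 v(1, 2): C4/G4 P5 -> D4/A4 P5 similar

(1, 0, R1, (0, 1))
(1, 0, R3, (1, 2))
(1, 0, R4, (0, 2))
(1, 1, R3, (1, 2))
(1, 2, R3, (1, 2))
(1, 3, R3, (1, 2))
(2, 0, R4, (0, 1))
(2, 0, R4, (0, 2))
(3, 0, R4, (0, 2))
(3, 0, R7, (1,))
(4, 0, R2, (1, 2))
(5, 0, R4, (0, 2))
(7, 0, R1, (1, 2))
(8, 0, R1, (1, 2))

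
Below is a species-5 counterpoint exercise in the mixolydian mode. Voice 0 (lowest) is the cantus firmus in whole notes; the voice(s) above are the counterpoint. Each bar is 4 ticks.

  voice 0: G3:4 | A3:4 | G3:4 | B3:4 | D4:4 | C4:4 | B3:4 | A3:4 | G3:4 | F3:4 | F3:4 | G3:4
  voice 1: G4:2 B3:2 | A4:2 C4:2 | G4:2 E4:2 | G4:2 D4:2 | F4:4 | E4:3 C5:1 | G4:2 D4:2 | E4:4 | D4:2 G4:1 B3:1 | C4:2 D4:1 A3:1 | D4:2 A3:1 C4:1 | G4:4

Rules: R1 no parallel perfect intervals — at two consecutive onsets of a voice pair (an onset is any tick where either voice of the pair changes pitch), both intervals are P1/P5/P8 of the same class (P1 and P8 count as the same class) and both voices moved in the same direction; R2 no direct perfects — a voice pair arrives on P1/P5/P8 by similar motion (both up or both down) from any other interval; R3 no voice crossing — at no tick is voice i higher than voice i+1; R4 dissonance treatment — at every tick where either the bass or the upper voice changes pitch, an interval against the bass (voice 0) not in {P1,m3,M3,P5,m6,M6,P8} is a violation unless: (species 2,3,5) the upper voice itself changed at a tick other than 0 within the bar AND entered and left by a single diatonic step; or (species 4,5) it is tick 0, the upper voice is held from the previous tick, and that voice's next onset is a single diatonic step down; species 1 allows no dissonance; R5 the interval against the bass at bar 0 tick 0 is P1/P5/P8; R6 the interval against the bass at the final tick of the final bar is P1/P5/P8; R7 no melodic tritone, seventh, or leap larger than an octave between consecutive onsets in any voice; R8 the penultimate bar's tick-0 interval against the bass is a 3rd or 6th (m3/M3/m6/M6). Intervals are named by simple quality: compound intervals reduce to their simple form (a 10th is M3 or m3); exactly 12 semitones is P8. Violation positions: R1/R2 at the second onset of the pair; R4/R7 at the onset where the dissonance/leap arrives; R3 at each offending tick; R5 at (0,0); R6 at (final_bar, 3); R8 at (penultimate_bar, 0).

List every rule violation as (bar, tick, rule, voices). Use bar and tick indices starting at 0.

(1, 0, R2, (0, 1))
(1, 0, R7, (1,))
(8, 0, R1, (0, 1))
(11, 0, R2, (0, 1))

bar 0: v0=G3 v1=G4 downbeat P8
bar 1: v0=A3 v1=A4 downbeat P8
bar 2: v0=G3 v1=G4 downbeat P8
bar 3: v0=B3 v1=G4 downbeat m6
bar 4: v0=D4 v1=F4 downbeat m3
bar 5: v0=C4 v1=E4 downbeat M3
bar 6: v0=B3 v1=G4 downbeat m6
bar 7: v0=A3 v1=E4 downbeat P5
bar 8: v0=G3 v1=D4 downbeat P5
bar 9: v0=F3 v1=C4 downbeat P5
bar 10: v0=F3 v1=D4 downbeat M6
bar 11: v0=G3 v1=G4 downbeat P8
  -> R2 @ bar 1 tick 0 v(0, 1): G3/B3 M3 -> A3/A4 P8 similar
  -> R7 @ bar 1 tick 0 v(1,): B3->A4 leap 10st
  -> R1 @ bar 8 tick 0 v(0, 1): A3/E4 P5 -> G3/D4 P5 similar
  -> R2 @ bar 11 tick 0 v(0, 1): F3/C4 P5 -> G3/G4 P8 similar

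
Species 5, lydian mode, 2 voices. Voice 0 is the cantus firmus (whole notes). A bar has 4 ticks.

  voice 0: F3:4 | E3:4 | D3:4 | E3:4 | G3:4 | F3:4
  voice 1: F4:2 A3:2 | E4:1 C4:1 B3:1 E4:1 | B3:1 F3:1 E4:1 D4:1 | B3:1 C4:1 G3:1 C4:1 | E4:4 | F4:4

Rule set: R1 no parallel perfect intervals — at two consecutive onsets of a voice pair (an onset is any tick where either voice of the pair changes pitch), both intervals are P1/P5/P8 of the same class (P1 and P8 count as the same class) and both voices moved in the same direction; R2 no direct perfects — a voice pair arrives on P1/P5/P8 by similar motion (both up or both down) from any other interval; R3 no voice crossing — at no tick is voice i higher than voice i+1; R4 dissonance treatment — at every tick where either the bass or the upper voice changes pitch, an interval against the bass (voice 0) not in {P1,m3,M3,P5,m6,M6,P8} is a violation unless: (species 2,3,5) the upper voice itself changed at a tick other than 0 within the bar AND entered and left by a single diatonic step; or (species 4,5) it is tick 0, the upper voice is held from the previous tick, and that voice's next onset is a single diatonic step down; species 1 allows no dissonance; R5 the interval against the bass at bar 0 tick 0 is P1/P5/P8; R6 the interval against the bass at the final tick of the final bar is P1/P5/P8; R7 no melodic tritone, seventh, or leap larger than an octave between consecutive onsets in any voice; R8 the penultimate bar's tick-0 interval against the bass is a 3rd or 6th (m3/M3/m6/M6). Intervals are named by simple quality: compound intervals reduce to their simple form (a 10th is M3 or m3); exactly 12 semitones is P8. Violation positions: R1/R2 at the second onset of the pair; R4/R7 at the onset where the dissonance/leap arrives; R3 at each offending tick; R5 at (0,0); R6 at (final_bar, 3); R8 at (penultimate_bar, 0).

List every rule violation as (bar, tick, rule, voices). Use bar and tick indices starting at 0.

bar 0: v0=F3 v1=F4 downbeat P8
bar 1: v0=E3 v1=E4 downbeat P8
bar 2: v0=D3 v1=B3 downbeat M6
bar 3: v0=E3 v1=B3 downbeat P5
bar 4: v0=G3 v1=E4 downbeat M6
bar 5: v0=F3 v1=F4 downbeat P8
  -> R7 @ bar 2 tick 1 v(1,): B3->F3 leap 6st
  -> R4 @ bar 2 tick 2 v(0, 1): D3/E4 M2 untreated
  -> R7 @ bar 2 tick 2 v(1,): F3->E4 leap 11st

(2, 1, R7, (1,))
(2, 2, R4, (0, 1))
(2, 2, R7, (1,))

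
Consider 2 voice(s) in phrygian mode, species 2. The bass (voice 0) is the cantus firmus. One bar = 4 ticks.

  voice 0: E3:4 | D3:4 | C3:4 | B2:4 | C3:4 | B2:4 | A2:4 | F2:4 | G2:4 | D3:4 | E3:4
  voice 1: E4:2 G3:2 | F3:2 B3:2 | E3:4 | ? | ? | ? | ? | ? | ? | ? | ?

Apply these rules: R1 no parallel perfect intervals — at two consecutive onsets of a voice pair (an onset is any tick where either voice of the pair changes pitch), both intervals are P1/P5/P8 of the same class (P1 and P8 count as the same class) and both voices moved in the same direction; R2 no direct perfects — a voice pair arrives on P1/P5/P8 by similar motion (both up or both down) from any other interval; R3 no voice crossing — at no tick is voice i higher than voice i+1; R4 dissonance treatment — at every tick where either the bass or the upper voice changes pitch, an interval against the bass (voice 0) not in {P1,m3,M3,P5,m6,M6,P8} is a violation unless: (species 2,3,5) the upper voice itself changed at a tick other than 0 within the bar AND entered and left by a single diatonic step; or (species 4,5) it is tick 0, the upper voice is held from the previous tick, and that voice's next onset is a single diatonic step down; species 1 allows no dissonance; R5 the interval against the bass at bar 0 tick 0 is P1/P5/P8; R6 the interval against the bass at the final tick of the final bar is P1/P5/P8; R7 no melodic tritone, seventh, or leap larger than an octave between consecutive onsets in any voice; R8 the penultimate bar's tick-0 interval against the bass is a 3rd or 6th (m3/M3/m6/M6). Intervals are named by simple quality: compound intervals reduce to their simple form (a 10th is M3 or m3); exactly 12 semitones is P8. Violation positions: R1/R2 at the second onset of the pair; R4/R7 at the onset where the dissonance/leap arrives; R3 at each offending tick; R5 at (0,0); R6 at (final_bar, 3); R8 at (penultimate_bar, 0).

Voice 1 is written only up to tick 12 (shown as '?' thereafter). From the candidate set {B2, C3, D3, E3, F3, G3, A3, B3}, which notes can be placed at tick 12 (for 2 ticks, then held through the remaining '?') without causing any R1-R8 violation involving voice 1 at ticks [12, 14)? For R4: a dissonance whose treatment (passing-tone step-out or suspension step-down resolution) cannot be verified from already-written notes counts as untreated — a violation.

B2: violates R2
C3: violates R4
D3: legal
E3: violates R4
F3: violates R4
G3: legal
A3: violates R4
B3: legal

{B3, D3, G3}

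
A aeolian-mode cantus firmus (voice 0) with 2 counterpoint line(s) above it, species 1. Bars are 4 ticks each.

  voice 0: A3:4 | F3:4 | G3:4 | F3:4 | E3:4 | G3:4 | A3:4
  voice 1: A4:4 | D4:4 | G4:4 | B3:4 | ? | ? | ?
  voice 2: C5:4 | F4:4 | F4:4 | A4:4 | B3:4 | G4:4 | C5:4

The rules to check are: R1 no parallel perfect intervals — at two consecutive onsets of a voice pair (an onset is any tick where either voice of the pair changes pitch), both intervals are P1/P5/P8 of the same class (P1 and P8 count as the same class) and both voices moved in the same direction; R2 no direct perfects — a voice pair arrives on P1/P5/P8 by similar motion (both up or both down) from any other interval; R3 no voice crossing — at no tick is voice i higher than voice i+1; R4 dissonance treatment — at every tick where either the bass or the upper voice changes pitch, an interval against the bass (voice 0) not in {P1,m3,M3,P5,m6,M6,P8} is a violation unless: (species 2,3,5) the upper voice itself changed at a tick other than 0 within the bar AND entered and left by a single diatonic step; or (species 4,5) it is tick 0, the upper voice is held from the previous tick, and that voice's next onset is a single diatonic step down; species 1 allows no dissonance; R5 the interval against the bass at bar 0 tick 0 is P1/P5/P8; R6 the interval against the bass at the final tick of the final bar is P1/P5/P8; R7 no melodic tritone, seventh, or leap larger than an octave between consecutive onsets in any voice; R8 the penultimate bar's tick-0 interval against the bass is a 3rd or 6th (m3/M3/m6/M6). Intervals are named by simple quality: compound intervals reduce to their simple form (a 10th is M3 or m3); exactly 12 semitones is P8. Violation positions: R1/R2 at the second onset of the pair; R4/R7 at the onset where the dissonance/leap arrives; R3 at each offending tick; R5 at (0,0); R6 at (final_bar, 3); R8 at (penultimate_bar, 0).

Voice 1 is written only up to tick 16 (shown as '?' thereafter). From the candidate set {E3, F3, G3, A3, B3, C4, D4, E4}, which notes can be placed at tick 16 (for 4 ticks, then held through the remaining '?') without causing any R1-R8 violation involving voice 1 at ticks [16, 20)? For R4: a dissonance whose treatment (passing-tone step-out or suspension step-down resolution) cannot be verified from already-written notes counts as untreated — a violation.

{B3, G3}

E3: violates R2
F3: violates R4,R7
G3: legal
A3: violates R4
B3: legal
C4: violates R3
D4: violates R3,R4
E4: violates R3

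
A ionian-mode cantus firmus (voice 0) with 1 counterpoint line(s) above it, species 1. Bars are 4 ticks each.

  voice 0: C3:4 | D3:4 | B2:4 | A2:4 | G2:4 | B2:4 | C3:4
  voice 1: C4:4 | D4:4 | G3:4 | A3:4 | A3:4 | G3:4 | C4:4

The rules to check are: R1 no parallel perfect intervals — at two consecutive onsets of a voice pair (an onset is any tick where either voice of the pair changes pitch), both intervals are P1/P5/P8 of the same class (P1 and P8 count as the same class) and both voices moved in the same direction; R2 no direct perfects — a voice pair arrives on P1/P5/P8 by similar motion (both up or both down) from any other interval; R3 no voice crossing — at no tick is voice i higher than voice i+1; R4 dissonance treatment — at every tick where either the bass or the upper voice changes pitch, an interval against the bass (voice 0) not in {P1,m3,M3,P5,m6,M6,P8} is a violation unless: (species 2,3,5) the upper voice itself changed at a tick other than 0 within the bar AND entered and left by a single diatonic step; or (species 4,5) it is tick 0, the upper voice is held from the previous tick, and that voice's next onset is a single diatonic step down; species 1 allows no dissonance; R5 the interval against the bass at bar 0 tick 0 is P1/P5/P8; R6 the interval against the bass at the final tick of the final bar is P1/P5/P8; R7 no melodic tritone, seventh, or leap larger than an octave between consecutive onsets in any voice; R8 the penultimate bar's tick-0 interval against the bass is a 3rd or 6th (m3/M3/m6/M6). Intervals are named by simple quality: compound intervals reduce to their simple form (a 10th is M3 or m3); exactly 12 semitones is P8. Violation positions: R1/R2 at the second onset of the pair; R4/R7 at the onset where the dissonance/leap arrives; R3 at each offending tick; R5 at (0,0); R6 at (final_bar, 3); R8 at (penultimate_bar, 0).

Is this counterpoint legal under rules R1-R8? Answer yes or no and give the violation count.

No (3 violations)

bar 0: v0=C3 v1=C4 (P8)
bar 1: v0=D3 v1=D4 (P8)
bar 2: v0=B2 v1=G3 (m6)
bar 3: v0=A2 v1=A3 (P8)
bar 4: v0=G2 v1=A3 (M2)
bar 5: v0=B2 v1=G3 (m6)
bar 6: v0=C3 v1=C4 (P8)
  R1 @ bar1.0: C3/C4 P8 -> D3/D4 P8 similar
  R4 @ bar4.0: G2/A3 M2 untreated
  R2 @ bar6.0: B2/G3 m6 -> C3/C4 P8 similar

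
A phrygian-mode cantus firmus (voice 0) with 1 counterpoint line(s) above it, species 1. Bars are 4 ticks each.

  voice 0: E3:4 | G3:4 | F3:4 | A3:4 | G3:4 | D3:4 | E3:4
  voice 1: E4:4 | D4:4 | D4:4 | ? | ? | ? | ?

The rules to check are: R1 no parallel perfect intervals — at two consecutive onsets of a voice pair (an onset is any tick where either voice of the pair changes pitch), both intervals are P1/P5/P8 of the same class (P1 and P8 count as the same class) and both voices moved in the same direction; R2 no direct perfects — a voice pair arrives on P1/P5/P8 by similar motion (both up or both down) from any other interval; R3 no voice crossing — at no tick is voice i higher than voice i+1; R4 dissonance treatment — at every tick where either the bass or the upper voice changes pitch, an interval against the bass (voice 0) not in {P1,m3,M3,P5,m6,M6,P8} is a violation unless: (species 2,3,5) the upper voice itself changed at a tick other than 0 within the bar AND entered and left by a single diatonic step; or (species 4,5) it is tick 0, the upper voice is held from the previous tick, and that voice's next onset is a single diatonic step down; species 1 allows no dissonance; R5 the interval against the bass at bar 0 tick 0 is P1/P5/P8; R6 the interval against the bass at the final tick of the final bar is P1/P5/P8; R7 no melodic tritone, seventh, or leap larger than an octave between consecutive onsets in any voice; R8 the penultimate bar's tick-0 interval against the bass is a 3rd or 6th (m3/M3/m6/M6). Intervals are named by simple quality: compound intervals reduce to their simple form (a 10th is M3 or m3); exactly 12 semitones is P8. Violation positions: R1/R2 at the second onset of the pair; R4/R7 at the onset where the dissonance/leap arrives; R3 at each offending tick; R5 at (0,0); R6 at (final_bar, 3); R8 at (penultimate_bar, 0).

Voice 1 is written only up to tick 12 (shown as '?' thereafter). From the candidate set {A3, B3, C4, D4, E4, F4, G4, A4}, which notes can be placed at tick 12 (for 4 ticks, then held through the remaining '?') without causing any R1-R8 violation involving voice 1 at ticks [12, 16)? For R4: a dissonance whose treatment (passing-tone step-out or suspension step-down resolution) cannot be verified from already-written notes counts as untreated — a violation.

{A3, C4, F4}

A3: legal
B3: violates R4
C4: legal
D4: violates R4
E4: violates R2
F4: legal
G4: violates R4
A4: violates R2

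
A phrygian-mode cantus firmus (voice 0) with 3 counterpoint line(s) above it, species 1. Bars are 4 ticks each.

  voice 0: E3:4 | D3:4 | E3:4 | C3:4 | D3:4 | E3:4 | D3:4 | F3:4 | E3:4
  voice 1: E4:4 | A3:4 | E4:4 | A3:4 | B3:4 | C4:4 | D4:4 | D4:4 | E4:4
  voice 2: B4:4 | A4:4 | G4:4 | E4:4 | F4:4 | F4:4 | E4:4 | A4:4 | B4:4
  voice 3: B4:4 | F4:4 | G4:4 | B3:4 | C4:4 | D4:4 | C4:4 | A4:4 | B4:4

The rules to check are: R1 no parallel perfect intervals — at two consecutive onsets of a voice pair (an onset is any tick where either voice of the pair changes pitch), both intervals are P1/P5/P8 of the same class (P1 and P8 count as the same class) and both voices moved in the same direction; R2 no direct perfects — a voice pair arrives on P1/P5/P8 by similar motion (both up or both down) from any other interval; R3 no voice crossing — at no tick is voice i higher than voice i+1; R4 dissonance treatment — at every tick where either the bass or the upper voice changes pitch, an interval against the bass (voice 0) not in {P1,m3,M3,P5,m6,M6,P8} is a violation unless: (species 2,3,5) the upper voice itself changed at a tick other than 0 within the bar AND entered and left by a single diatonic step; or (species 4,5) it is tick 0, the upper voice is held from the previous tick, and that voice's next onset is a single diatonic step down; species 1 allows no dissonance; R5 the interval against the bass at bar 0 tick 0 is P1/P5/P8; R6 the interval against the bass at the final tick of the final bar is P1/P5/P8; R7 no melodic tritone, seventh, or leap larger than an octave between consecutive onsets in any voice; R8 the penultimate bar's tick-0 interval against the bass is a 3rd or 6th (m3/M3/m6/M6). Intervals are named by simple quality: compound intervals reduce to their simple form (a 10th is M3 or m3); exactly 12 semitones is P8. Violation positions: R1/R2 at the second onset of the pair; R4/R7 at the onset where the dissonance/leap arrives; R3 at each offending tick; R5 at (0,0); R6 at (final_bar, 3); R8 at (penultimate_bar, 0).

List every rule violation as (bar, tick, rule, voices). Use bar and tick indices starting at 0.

(1, 0, R1, (0, 2))
(1, 0, R2, (0, 1))
(1, 0, R2, (1, 2))
(1, 0, R3, (2, 3))
(1, 0, R7, (3,))
(1, 1, R3, (2, 3))
(1, 2, R3, (2, 3))
(1, 3, R3, (2, 3))
(2, 0, R2, (0, 1))
(3, 0, R2, (1, 2))
(3, 0, R3, (2, 3))
(3, 0, R4, (0, 3))
(3, 1, R3, (2, 3))
(3, 2, R3, (2, 3))
(3, 3, R3, (2, 3))
(4, 0, R3, (2, 3))
(4, 0, R4, (0, 3))
(4, 1, R3, (2, 3))
(4, 2, R3, (2, 3))
(4, 3, R3, (2, 3))
(5, 0, R3, (2, 3))
(5, 0, R4, (0, 2))
(5, 0, R4, (0, 3))
(5, 1, R3, (2, 3))
(5, 2, R3, (2, 3))
(5, 3, R3, (2, 3))
(6, 0, R3, (2, 3))
(6, 0, R4, (0, 2))
(6, 0, R4, (0, 3))
(6, 1, R3, (2, 3))
(6, 2, R3, (2, 3))
(6, 3, R3, (2, 3))
(7, 0, R2, (2, 3))
(8, 0, R1, (1, 2))
(8, 0, R1, (1, 3))
(8, 0, R1, (2, 3))

bar 0: v0=E3 v1=E4 v2=B4 v3=B4 downbeat P5
bar 1: v0=D3 v1=A3 v2=A4 v3=F4 downbeat m3
bar 2: v0=E3 v1=E4 v2=G4 v3=G4 downbeat m3
bar 3: v0=C3 v1=A3 v2=E4 v3=B3 downbeat M7
bar 4: v0=D3 v1=B3 v2=F4 v3=C4 downbeat m7
bar 5: v0=E3 v1=C4 v2=F4 v3=D4 downbeat m7
bar 6: v0=D3 v1=D4 v2=E4 v3=C4 downbeat m7
bar 7: v0=F3 v1=D4 v2=A4 v3=A4 downbeat M3
bar 8: v0=E3 v1=E4 v2=B4 v3=B4 downbeat P5
  -> R1 @ bar 1 tick 0 v(0, 2): E3/B4 P5 -> D3/A4 P5 similar
  -> R2 @ bar 1 tick 0 v(0, 1): E3/E4 P8 -> D3/A3 P5 similar
  -> R2 @ bar 1 tick 0 v(1, 2): E4/B4 P5 -> A3/A4 P8 similar
  -> R3 @ bar 1 tick 0 v(2, 3): A4 above F4
  -> R7 @ bar 1 tick 0 v(3,): B4->F4 leap 6st
  -> R3 @ bar 1 tick 1 v(2, 3): A4 above F4
  -> R3 @ bar 1 tick 2 v(2, 3): A4 above F4
  -> R3 @ bar 1 tick 3 v(2, 3): A4 above F4
  -> R2 @ bar 2 tick 0 v(0, 1): D3/A3 P5 -> E3/E4 P8 similar
  -> R2 @ bar 3 tick 0 v(1, 2): E4/G4 m3 -> A3/E4 P5 similar
  -> R3 @ bar 3 tick 0 v(2, 3): E4 above B3
  -> R4 @ bar 3 tick 0 v(0, 3): C3/B3 M7 untreated
  -> R3 @ bar 3 tick 1 v(2, 3): E4 above B3
  -> R3 @ bar 3 tick 2 v(2, 3): E4 above B3
  -> R3 @ bar 3 tick 3 v(2, 3): E4 above B3
  -> R3 @ bar 4 tick 0 v(2, 3): F4 above C4
  -> R4 @ bar 4 tick 0 v(0, 3): D3/C4 m7 untreated
  -> R3 @ bar 4 tick 1 v(2, 3): F4 above C4
  -> R3 @ bar 4 tick 2 v(2, 3): F4 above C4
  -> R3 @ bar 4 tick 3 v(2, 3): F4 above C4
  -> R3 @ bar 5 tick 0 v(2, 3): F4 above D4
  -> R4 @ bar 5 tick 0 v(0, 2): E3/F4 m2 untreated
  -> R4 @ bar 5 tick 0 v(0, 3): E3/D4 m7 untreated
  -> R3 @ bar 5 tick 1 v(2, 3): F4 above D4
  -> R3 @ bar 5 tick 2 v(2, 3): F4 above D4
  -> R3 @ bar 5 tick 3 v(2, 3): F4 above D4
  -> R3 @ bar 6 tick 0 v(2, 3): E4 above C4
  -> R4 @ bar 6 tick 0 v(0, 2): D3/E4 M2 untreated
  -> R4 @ bar 6 tick 0 v(0, 3): D3/C4 m7 untreated
  -> R3 @ bar 6 tick 1 v(2, 3): E4 above C4
  -> R3 @ bar 6 tick 2 v(2, 3): E4 above C4
  -> R3 @ bar 6 tick 3 v(2, 3): E4 above C4
  -> R2 @ bar 7 tick 0 v(2, 3): E4/C4 M3 -> A4/A4 P1 similar
  -> R1 @ bar 8 tick 0 v(1, 2): D4/A4 P5 -> E4/B4 P5 similar
  -> R1 @ bar 8 tick 0 v(1, 3): D4/A4 P5 -> E4/B4 P5 similar
  -> R1 @ bar 8 tick 0 v(2, 3): A4/A4 P1 -> B4/B4 P1 similar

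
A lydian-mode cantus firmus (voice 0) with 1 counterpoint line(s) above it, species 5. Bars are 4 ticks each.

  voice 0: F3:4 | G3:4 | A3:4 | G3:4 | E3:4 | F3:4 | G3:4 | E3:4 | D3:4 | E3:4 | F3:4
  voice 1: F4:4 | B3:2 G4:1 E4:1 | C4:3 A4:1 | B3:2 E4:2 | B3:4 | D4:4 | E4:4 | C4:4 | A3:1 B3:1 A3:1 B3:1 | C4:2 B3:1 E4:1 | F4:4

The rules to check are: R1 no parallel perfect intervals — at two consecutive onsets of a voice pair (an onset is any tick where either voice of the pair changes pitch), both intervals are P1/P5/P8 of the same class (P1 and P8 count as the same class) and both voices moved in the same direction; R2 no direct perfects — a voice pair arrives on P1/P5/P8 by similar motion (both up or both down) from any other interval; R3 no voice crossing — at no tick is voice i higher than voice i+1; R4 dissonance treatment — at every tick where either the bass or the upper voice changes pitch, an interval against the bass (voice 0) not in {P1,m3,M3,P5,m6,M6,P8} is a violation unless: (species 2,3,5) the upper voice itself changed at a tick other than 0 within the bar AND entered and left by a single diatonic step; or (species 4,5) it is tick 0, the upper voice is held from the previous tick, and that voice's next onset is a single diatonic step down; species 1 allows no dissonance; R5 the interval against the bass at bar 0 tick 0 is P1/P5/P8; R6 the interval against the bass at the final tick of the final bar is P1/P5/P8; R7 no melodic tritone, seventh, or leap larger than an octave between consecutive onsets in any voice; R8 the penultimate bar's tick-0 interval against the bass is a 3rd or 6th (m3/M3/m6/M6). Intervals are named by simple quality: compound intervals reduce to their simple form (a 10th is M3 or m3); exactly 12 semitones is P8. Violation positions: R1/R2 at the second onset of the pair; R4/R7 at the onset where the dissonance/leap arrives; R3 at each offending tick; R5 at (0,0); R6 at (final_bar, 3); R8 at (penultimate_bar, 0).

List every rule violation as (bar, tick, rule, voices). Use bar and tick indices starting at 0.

(1, 0, R7, (1,))
(3, 0, R7, (1,))
(4, 0, R2, (0, 1))
(8, 0, R2, (0, 1))
(10, 0, R1, (0, 1))

bar 0: v0=F3 v1=F4 downbeat P8
bar 1: v0=G3 v1=B3 downbeat M3
bar 2: v0=A3 v1=C4 downbeat m3
bar 3: v0=G3 v1=B3 downbeat M3
bar 4: v0=E3 v1=B3 downbeat P5
bar 5: v0=F3 v1=D4 downbeat M6
bar 6: v0=G3 v1=E4 downbeat M6
bar 7: v0=E3 v1=C4 downbeat m6
bar 8: v0=D3 v1=A3 downbeat P5
bar 9: v0=E3 v1=C4 downbeat m6
bar 10: v0=F3 v1=F4 downbeat P8
  -> R7 @ bar 1 tick 0 v(1,): F4->B3 leap 6st
  -> R7 @ bar 3 tick 0 v(1,): A4->B3 leap 10st
  -> R2 @ bar 4 tick 0 v(0, 1): G3/E4 M6 -> E3/B3 P5 similar
  -> R2 @ bar 8 tick 0 v(0, 1): E3/C4 m6 -> D3/A3 P5 similar
  -> R1 @ bar 10 tick 0 v(0, 1): E3/E4 P8 -> F3/F4 P8 similar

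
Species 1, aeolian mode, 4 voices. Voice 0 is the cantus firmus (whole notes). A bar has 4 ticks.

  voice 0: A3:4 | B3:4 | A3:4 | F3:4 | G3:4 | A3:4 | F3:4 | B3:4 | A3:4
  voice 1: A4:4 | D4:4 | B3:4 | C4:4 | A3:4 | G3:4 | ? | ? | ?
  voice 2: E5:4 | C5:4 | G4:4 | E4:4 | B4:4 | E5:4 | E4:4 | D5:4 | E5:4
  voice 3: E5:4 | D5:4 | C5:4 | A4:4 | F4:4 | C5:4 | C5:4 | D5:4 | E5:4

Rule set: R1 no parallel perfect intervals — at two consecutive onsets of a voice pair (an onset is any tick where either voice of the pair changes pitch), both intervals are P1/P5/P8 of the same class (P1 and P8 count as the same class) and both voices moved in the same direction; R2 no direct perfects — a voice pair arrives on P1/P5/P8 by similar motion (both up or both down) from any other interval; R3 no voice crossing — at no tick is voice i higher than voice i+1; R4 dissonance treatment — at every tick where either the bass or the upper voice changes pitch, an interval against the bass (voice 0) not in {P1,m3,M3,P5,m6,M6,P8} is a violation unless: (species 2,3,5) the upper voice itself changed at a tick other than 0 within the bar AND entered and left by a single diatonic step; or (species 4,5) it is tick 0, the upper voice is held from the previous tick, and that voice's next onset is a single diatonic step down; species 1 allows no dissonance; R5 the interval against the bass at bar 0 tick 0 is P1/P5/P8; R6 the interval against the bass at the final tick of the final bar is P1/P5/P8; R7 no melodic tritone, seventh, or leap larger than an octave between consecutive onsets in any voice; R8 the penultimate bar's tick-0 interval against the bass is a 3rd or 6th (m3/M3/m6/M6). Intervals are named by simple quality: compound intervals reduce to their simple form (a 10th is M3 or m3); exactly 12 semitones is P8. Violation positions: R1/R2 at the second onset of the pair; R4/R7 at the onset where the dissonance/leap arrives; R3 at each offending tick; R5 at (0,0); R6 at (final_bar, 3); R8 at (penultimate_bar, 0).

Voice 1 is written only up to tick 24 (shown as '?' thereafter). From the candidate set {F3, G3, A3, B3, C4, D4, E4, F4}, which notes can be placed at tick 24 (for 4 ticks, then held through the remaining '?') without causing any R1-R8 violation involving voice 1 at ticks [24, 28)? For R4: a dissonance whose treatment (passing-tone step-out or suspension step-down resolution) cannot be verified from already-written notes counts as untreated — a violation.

F3: violates R2
G3: violates R4
A3: legal
B3: violates R4
C4: legal
D4: legal
E4: violates R4
F4: violates R3,R7

{A3, C4, D4}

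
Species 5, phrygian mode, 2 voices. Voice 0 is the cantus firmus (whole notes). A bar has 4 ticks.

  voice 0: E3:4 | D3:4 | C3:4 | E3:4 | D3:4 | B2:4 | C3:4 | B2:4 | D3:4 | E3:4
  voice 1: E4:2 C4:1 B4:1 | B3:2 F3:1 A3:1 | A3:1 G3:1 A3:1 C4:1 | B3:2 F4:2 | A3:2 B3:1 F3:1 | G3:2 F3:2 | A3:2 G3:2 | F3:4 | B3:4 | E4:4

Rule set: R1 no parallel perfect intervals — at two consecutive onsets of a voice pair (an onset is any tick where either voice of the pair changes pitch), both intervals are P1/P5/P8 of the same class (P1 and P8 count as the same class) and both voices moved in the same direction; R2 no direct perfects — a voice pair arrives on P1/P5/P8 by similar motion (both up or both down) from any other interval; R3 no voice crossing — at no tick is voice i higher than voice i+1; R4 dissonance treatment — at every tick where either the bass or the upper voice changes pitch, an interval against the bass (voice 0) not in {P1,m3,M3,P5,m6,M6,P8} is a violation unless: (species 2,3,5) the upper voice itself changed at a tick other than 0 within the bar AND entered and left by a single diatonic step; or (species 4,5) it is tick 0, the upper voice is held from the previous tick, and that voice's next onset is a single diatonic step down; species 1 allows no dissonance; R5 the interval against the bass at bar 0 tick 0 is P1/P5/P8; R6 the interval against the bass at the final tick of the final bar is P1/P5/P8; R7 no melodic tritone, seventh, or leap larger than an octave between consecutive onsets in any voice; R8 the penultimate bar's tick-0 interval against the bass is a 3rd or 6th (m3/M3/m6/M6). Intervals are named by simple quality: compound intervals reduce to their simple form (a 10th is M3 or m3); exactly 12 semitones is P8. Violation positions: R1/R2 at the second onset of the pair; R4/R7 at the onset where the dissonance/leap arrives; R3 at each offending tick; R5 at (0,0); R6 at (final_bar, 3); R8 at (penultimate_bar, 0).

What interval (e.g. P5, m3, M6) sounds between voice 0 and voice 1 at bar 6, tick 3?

P5

voice 0=C3 voice 1=G3 -> P5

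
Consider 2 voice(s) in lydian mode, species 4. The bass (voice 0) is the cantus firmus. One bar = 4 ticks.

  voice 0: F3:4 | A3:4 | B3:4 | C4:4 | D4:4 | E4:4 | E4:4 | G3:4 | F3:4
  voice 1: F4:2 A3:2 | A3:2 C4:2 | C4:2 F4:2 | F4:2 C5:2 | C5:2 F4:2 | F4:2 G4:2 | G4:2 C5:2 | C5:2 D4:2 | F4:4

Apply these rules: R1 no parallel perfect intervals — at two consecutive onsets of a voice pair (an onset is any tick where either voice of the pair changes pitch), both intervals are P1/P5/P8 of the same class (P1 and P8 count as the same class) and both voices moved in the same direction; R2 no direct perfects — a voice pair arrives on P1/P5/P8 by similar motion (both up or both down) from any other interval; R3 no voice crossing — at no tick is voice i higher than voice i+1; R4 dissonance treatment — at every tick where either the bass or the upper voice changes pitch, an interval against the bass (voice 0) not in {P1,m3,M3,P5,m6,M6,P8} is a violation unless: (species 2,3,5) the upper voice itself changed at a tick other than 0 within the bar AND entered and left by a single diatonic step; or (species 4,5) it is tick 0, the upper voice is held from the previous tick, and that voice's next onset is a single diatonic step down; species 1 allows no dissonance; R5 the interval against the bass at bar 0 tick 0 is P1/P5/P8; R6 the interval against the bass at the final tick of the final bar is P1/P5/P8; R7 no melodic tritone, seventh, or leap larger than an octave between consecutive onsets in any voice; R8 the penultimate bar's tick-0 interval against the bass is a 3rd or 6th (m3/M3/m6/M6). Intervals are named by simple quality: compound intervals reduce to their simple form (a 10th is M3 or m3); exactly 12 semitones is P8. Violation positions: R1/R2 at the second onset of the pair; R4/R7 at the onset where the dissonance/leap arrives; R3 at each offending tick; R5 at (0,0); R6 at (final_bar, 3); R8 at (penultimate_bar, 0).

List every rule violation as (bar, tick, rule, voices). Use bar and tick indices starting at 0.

bar 0: v0=F3 v1=F4 downbeat P8
bar 1: v0=A3 v1=A3 downbeat P1
bar 2: v0=B3 v1=C4 downbeat m2
bar 3: v0=C4 v1=F4 downbeat P4
bar 4: v0=D4 v1=C5 downbeat m7
bar 5: v0=E4 v1=F4 downbeat m2
bar 6: v0=E4 v1=G4 downbeat m3
bar 7: v0=G3 v1=C5 downbeat P4
bar 8: v0=F3 v1=F4 downbeat P8
  -> R4 @ bar 2 tick 0 v(0, 1): B3/C4 m2 untreated
  -> R4 @ bar 2 tick 2 v(0, 1): B3/F4 TT untreated
  -> R4 @ bar 3 tick 0 v(0, 1): C4/F4 P4 untreated
  -> R4 @ bar 4 tick 0 v(0, 1): D4/C5 m7 untreated
  -> R4 @ bar 5 tick 0 v(0, 1): E4/F4 m2 untreated
  -> R4 @ bar 7 tick 0 v(0, 1): G3/C5 P4 untreated
  -> R8 @ bar 7 tick 0 v(0, 1): penult P4 not 3rd/6th
  -> R7 @ bar 7 tick 2 v(1,): C5->D4 leap 10st

(2, 0, R4, (0, 1))
(2, 2, R4, (0, 1))
(3, 0, R4, (0, 1))
(4, 0, R4, (0, 1))
(5, 0, R4, (0, 1))
(7, 0, R4, (0, 1))
(7, 0, R8, (0, 1))
(7, 2, R7, (1,))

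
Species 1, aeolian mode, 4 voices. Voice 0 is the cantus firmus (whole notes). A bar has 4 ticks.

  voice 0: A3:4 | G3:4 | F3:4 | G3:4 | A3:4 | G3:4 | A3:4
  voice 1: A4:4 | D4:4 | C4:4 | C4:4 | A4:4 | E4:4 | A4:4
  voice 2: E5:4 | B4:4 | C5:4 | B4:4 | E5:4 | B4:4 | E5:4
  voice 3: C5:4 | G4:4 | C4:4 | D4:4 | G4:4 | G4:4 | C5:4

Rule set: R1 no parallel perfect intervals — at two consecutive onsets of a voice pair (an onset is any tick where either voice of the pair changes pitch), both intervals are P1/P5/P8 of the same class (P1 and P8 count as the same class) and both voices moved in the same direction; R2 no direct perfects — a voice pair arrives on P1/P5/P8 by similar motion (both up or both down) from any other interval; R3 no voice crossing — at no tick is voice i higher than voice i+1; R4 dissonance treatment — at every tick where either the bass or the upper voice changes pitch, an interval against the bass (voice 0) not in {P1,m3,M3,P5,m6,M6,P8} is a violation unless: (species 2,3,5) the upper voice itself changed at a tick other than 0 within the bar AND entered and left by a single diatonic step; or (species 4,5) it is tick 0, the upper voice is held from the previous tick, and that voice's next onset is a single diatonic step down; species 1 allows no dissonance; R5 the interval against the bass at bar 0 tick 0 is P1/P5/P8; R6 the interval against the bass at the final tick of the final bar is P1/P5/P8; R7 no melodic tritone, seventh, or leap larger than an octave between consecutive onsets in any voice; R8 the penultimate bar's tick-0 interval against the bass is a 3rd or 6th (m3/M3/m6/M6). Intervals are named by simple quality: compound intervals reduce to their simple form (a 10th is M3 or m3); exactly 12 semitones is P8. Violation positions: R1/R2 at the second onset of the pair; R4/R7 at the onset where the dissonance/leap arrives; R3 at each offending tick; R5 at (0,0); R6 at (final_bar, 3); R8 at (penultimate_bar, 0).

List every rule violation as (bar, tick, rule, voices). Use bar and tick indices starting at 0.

bar 0: v0=A3 v1=A4 v2=E5 v3=C5 downbeat m3
bar 1: v0=G3 v1=D4 v2=B4 v3=G4 downbeat P8
bar 2: v0=F3 v1=C4 v2=C5 v3=C4 downbeat P5
bar 3: v0=G3 v1=C4 v2=B4 v3=D4 downbeat P5
bar 4: v0=A3 v1=A4 v2=E5 v3=G4 downbeat m7
bar 5: v0=G3 v1=E4 v2=B4 v3=G4 downbeat P8
bar 6: v0=A3 v1=A4 v2=E5 v3=C5 downbeat m3
  -> R3 @ bar 0 tick 0 v(2, 3): E5 above C5
  -> R5 @ bar 0 tick 0 v(0, 3): opens on m3
  -> R3 @ bar 0 tick 1 v(2, 3): E5 above C5
  -> R3 @ bar 0 tick 2 v(2, 3): E5 above C5
  -> R3 @ bar 0 tick 3 v(2, 3): E5 above C5
  -> R2 @ bar 1 tick 0 v(0, 1): A3/A4 P8 -> G3/D4 P5 similar
  -> R2 @ bar 1 tick 0 v(0, 3): A3/C5 m3 -> G3/G4 P8 similar
  -> R3 @ bar 1 tick 0 v(2, 3): B4 above G4
  -> R3 @ bar 1 tick 1 v(2, 3): B4 above G4
  -> R3 @ bar 1 tick 2 v(2, 3): B4 above G4
  -> R3 @ bar 1 tick 3 v(2, 3): B4 above G4
  -> R1 @ bar 2 tick 0 v(0, 1): G3/D4 P5 -> F3/C4 P5 similar
  -> R2 @ bar 2 tick 0 v(0, 3): G3/G4 P8 -> F3/C4 P5 similar
  -> R2 @ bar 2 tick 0 v(1, 3): D4/G4 P4 -> C4/C4 P1 similar
  -> R3 @ bar 2 tick 0 v(2, 3): C5 above C4
  -> R3 @ bar 2 tick 1 v(2, 3): C5 above C4
  -> R3 @ bar 2 tick 2 v(2, 3): C5 above C4
  -> R3 @ bar 2 tick 3 v(2, 3): C5 above C4
  -> R1 @ bar 3 tick 0 v(0, 3): F3/C4 P5 -> G3/D4 P5 similar
  -> R3 @ bar 3 tick 0 v(2, 3): B4 above D4
  -> R4 @ bar 3 tick 0 v(0, 1): G3/C4 P4 untreated
  -> R3 @ bar 3 tick 1 v(2, 3): B4 above D4
  -> R3 @ bar 3 tick 2 v(2, 3): B4 above D4
  -> R3 @ bar 3 tick 3 v(2, 3): B4 above D4
  -> R2 @ bar 4 tick 0 v(0, 1): G3/C4 P4 -> A3/A4 P8 similar
  -> R2 @ bar 4 tick 0 v(0, 2): G3/B4 M3 -> A3/E5 P5 similar
  -> R2 @ bar 4 tick 0 v(1, 2): C4/B4 M7 -> A4/E5 P5 similar
  -> R3 @ bar 4 tick 0 v(2, 3): E5 above G4
  -> R4 @ bar 4 tick 0 v(0, 3): A3/G4 m7 untreated
  -> R3 @ bar 4 tick 1 v(2, 3): E5 above G4
  -> R3 @ bar 4 tick 2 v(2, 3): E5 above G4
  -> R3 @ bar 4 tick 3 v(2, 3): E5 above G4
  -> R1 @ bar 5 tick 0 v(1, 2): A4/E5 P5 -> E4/B4 P5 similar
  -> R3 @ bar 5 tick 0 v(2, 3): B4 above G4
  -> R8 @ bar 5 tick 0 v(0, 3): penult P8 not 3rd/6th
  -> R3 @ bar 5 tick 1 v(2, 3): B4 above G4
  -> R3 @ bar 5 tick 2 v(2, 3): B4 above G4
  -> R3 @ bar 5 tick 3 v(2, 3): B4 above G4
  -> R1 @ bar 6 tick 0 v(1, 2): E4/B4 P5 -> A4/E5 P5 similar
  -> R2 @ bar 6 tick 0 v(0, 1): G3/E4 M6 -> A3/A4 P8 similar
  -> R2 @ bar 6 tick 0 v(0, 2): G3/B4 M3 -> A3/E5 P5 similar
  -> R3 @ bar 6 tick 0 v(2, 3): E5 above C5
  -> R3 @ bar 6 tick 1 v(2, 3): E5 above C5
  -> R3 @ bar 6 tick 2 v(2, 3): E5 above C5
  -> R3 @ bar 6 tick 3 v(2, 3): E5 above C5
  -> R6 @ bar 6 tick 3 v(0, 3): closes on m3

(0, 0, R3, (2, 3))
(0, 0, R5, (0, 3))
(0, 1, R3, (2, 3))
(0, 2, R3, (2, 3))
(0, 3, R3, (2, 3))
(1, 0, R2, (0, 1))
(1, 0, R2, (0, 3))
(1, 0, R3, (2, 3))
(1, 1, R3, (2, 3))
(1, 2, R3, (2, 3))
(1, 3, R3, (2, 3))
(2, 0, R1, (0, 1))
(2, 0, R2, (0, 3))
(2, 0, R2, (1, 3))
(2, 0, R3, (2, 3))
(2, 1, R3, (2, 3))
(2, 2, R3, (2, 3))
(2, 3, R3, (2, 3))
(3, 0, R1, (0, 3))
(3, 0, R3, (2, 3))
(3, 0, R4, (0, 1))
(3, 1, R3, (2, 3))
(3, 2, R3, (2, 3))
(3, 3, R3, (2, 3))
(4, 0, R2, (0, 1))
(4, 0, R2, (0, 2))
(4, 0, R2, (1, 2))
(4, 0, R3, (2, 3))
(4, 0, R4, (0, 3))
(4, 1, R3, (2, 3))
(4, 2, R3, (2, 3))
(4, 3, R3, (2, 3))
(5, 0, R1, (1, 2))
(5, 0, R3, (2, 3))
(5, 0, R8, (0, 3))
(5, 1, R3, (2, 3))
(5, 2, R3, (2, 3))
(5, 3, R3, (2, 3))
(6, 0, R1, (1, 2))
(6, 0, R2, (0, 1))
(6, 0, R2, (0, 2))
(6, 0, R3, (2, 3))
(6, 1, R3, (2, 3))
(6, 2, R3, (2, 3))
(6, 3, R3, (2, 3))
(6, 3, R6, (0, 3))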